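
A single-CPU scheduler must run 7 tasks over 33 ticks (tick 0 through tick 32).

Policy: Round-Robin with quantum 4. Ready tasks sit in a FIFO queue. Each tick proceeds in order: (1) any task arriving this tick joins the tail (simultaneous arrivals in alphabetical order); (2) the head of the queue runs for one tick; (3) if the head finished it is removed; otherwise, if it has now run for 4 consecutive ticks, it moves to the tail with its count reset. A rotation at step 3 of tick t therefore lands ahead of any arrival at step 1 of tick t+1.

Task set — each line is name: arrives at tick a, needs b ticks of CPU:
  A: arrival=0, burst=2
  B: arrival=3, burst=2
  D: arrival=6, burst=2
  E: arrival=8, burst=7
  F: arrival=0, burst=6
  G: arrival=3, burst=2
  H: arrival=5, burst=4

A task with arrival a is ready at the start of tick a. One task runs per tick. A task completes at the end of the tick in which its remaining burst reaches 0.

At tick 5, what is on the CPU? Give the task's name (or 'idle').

t=0: queue=[A,F] q_used=0 → run A
t=1: queue=[A,F] q_used=1 → run A
t=2: queue=[F] q_used=0 → run F
t=3: queue=[F,B,G] q_used=1 → run F
t=4: queue=[F,B,G] q_used=2 → run F
t=5: queue=[F,B,G,H] q_used=3 → run F
t=6: queue=[B,G,H,F,D] q_used=0 → run B
t=7: queue=[B,G,H,F,D] q_used=1 → run B
t=8: queue=[G,H,F,D,E] q_used=0 → run G
t=9: queue=[G,H,F,D,E] q_used=1 → run G
t=10: queue=[H,F,D,E] q_used=0 → run H
t=11: queue=[H,F,D,E] q_used=1 → run H
t=12: queue=[H,F,D,E] q_used=2 → run H
t=13: queue=[H,F,D,E] q_used=3 → run H
t=14: queue=[F,D,E] q_used=0 → run F
t=15: queue=[F,D,E] q_used=1 → run F
t=16: queue=[D,E] q_used=0 → run D
t=17: queue=[D,E] q_used=1 → run D
t=18: queue=[E] q_used=0 → run E
t=19: queue=[E] q_used=1 → run E
t=20: queue=[E] q_used=2 → run E
t=21: queue=[E] q_used=3 → run E
t=22: queue=[E] q_used=0 → run E
t=23: queue=[E] q_used=1 → run E
t=24: queue=[E] q_used=2 → run E
t=25: (idle)
t=26: (idle)
t=27: (idle)
t=28: (idle)
t=29: (idle)
t=30: (idle)
t=31: (idle)
t=32: (idle)

running at tick 5 = F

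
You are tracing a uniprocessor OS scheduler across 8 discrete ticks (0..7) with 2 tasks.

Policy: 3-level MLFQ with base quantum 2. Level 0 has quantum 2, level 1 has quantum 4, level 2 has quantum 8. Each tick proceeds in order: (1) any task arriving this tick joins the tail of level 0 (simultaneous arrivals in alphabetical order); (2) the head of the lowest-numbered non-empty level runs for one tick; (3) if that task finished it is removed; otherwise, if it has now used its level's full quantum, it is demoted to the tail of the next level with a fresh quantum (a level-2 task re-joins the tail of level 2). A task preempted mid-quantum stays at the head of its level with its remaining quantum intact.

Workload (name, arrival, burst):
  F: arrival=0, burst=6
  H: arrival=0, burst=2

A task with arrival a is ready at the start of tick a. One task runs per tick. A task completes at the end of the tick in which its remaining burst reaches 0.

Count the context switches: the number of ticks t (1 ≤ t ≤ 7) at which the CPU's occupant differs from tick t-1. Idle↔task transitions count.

t=0: L0/L1/L2 = FH/-/- → run F
t=1: L0/L1/L2 = FH/-/- → run F
t=2: L0/L1/L2 = H/F/- → run H
t=3: L0/L1/L2 = H/F/- → run H
t=4: L0/L1/L2 = -/F/- → run F
t=5: L0/L1/L2 = -/F/- → run F
t=6: L0/L1/L2 = -/F/- → run F
t=7: L0/L1/L2 = -/F/- → run F

context switches = 2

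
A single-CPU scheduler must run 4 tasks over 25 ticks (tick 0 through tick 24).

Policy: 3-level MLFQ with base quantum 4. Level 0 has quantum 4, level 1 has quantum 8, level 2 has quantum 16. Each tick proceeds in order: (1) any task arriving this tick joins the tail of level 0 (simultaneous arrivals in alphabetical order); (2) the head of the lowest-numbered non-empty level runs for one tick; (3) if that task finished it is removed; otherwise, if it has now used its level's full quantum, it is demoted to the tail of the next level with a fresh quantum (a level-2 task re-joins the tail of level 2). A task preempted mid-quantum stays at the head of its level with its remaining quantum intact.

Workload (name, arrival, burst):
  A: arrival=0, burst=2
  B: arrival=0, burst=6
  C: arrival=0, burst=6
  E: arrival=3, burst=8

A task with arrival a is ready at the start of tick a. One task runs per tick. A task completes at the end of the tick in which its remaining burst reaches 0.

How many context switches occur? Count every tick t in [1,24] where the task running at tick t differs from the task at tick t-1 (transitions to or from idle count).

context switches = 7

t=0: L0/L1/L2 = ABC/-/- → run A
t=1: L0/L1/L2 = ABC/-/- → run A
t=2: L0/L1/L2 = BC/-/- → run B
t=3: L0/L1/L2 = BCE/-/- → run B
t=4: L0/L1/L2 = BCE/-/- → run B
t=5: L0/L1/L2 = BCE/-/- → run B
t=6: L0/L1/L2 = CE/B/- → run C
t=7: L0/L1/L2 = CE/B/- → run C
t=8: L0/L1/L2 = CE/B/- → run C
t=9: L0/L1/L2 = CE/B/- → run C
t=10: L0/L1/L2 = E/BC/- → run E
t=11: L0/L1/L2 = E/BC/- → run E
t=12: L0/L1/L2 = E/BC/- → run E
t=13: L0/L1/L2 = E/BC/- → run E
t=14: L0/L1/L2 = -/BCE/- → run B
t=15: L0/L1/L2 = -/BCE/- → run B
t=16: L0/L1/L2 = -/CE/- → run C
t=17: L0/L1/L2 = -/CE/- → run C
t=18: L0/L1/L2 = -/E/- → run E
t=19: L0/L1/L2 = -/E/- → run E
t=20: L0/L1/L2 = -/E/- → run E
t=21: L0/L1/L2 = -/E/- → run E
t=22: (idle)
t=23: (idle)
t=24: (idle)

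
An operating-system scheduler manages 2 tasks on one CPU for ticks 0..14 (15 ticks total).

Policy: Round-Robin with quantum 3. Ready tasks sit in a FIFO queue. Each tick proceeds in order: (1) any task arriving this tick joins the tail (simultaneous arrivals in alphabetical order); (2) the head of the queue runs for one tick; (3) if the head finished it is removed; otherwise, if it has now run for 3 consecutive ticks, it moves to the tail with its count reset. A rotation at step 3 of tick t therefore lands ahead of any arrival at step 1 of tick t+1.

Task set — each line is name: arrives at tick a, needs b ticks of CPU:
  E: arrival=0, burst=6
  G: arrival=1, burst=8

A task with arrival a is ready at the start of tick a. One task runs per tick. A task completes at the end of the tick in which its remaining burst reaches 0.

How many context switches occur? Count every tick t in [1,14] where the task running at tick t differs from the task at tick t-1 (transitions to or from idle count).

context switches = 4

t=0: queue=[E] q_used=0 → run E
t=1: queue=[E,G] q_used=1 → run E
t=2: queue=[E,G] q_used=2 → run E
t=3: queue=[G,E] q_used=0 → run G
t=4: queue=[G,E] q_used=1 → run G
t=5: queue=[G,E] q_used=2 → run G
t=6: queue=[E,G] q_used=0 → run E
t=7: queue=[E,G] q_used=1 → run E
t=8: queue=[E,G] q_used=2 → run E
t=9: queue=[G] q_used=0 → run G
t=10: queue=[G] q_used=1 → run G
t=11: queue=[G] q_used=2 → run G
t=12: queue=[G] q_used=0 → run G
t=13: queue=[G] q_used=1 → run G
t=14: (idle)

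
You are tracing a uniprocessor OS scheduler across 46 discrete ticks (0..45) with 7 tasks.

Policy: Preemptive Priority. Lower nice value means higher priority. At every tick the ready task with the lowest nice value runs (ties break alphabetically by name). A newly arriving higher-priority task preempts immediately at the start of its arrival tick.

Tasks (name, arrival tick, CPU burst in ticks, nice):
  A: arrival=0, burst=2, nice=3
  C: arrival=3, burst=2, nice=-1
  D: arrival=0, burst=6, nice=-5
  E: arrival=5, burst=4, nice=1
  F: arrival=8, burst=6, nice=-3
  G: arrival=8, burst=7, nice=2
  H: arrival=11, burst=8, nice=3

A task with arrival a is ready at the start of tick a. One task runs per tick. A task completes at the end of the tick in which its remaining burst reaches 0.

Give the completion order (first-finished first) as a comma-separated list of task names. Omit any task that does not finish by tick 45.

t=0: ready={A,D} → run D
t=1: ready={A,D} → run D
t=2: ready={A,D} → run D
t=3: ready={A,C,D} → run D
t=4: ready={A,C,D} → run D
t=5: ready={A,C,D,E} → run D
t=6: ready={A,C,E} → run C
t=7: ready={A,C,E} → run C
t=8: ready={A,E,F,G} → run F
t=9: ready={A,E,F,G} → run F
t=10: ready={A,E,F,G} → run F
t=11: ready={A,E,F,G,H} → run F
t=12: ready={A,E,F,G,H} → run F
t=13: ready={A,E,F,G,H} → run F
t=14: ready={A,E,G,H} → run E
t=15: ready={A,E,G,H} → run E
t=16: ready={A,E,G,H} → run E
t=17: ready={A,E,G,H} → run E
t=18: ready={A,G,H} → run G
t=19: ready={A,G,H} → run G
t=20: ready={A,G,H} → run G
t=21: ready={A,G,H} → run G
t=22: ready={A,G,H} → run G
t=23: ready={A,G,H} → run G
t=24: ready={A,G,H} → run G
t=25: ready={A,H} → run A
t=26: ready={A,H} → run A
t=27: ready={H} → run H
t=28: ready={H} → run H
t=29: ready={H} → run H
t=30: ready={H} → run H
t=31: ready={H} → run H
t=32: ready={H} → run H
t=33: ready={H} → run H
t=34: ready={H} → run H
t=35: (idle)
t=36: (idle)
t=37: (idle)
t=38: (idle)
t=39: (idle)
t=40: (idle)
t=41: (idle)
t=42: (idle)
t=43: (idle)
t=44: (idle)
t=45: (idle)

completion order = D, C, F, E, G, A, H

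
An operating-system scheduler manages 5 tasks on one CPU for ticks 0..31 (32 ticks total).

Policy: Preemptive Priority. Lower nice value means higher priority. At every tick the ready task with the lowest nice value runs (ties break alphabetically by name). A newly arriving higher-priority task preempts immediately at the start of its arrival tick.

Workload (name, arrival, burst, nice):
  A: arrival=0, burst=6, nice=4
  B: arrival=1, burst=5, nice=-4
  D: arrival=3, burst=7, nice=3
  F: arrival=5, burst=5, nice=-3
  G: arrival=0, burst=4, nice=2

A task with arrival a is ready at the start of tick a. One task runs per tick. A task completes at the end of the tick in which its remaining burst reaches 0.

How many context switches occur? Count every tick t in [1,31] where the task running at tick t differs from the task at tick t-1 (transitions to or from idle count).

t=0: ready={A,G} → run G
t=1: ready={A,B,G} → run B
t=2: ready={A,B,G} → run B
t=3: ready={A,B,D,G} → run B
t=4: ready={A,B,D,G} → run B
t=5: ready={A,B,D,F,G} → run B
t=6: ready={A,D,F,G} → run F
t=7: ready={A,D,F,G} → run F
t=8: ready={A,D,F,G} → run F
t=9: ready={A,D,F,G} → run F
t=10: ready={A,D,F,G} → run F
t=11: ready={A,D,G} → run G
t=12: ready={A,D,G} → run G
t=13: ready={A,D,G} → run G
t=14: ready={A,D} → run D
t=15: ready={A,D} → run D
t=16: ready={A,D} → run D
t=17: ready={A,D} → run D
t=18: ready={A,D} → run D
t=19: ready={A,D} → run D
t=20: ready={A,D} → run D
t=21: ready={A} → run A
t=22: ready={A} → run A
t=23: ready={A} → run A
t=24: ready={A} → run A
t=25: ready={A} → run A
t=26: ready={A} → run A
t=27: (idle)
t=28: (idle)
t=29: (idle)
t=30: (idle)
t=31: (idle)

context switches = 6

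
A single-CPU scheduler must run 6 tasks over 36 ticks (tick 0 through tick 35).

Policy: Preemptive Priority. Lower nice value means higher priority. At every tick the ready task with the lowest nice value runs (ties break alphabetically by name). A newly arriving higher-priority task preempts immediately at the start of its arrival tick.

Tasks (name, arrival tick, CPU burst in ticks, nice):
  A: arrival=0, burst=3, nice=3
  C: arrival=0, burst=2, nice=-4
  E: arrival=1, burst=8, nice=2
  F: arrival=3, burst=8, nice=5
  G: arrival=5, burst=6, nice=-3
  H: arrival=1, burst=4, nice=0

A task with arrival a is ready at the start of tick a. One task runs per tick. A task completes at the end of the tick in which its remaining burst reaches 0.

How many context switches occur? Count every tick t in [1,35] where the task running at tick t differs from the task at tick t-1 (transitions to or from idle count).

t=0: ready={A,C} → run C
t=1: ready={A,C,E,H} → run C
t=2: ready={A,E,H} → run H
t=3: ready={A,E,F,H} → run H
t=4: ready={A,E,F,H} → run H
t=5: ready={A,E,F,G,H} → run G
t=6: ready={A,E,F,G,H} → run G
t=7: ready={A,E,F,G,H} → run G
t=8: ready={A,E,F,G,H} → run G
t=9: ready={A,E,F,G,H} → run G
t=10: ready={A,E,F,G,H} → run G
t=11: ready={A,E,F,H} → run H
t=12: ready={A,E,F} → run E
t=13: ready={A,E,F} → run E
t=14: ready={A,E,F} → run E
t=15: ready={A,E,F} → run E
t=16: ready={A,E,F} → run E
t=17: ready={A,E,F} → run E
t=18: ready={A,E,F} → run E
t=19: ready={A,E,F} → run E
t=20: ready={A,F} → run A
t=21: ready={A,F} → run A
t=22: ready={A,F} → run A
t=23: ready={F} → run F
t=24: ready={F} → run F
t=25: ready={F} → run F
t=26: ready={F} → run F
t=27: ready={F} → run F
t=28: ready={F} → run F
t=29: ready={F} → run F
t=30: ready={F} → run F
t=31: (idle)
t=32: (idle)
t=33: (idle)
t=34: (idle)
t=35: (idle)

context switches = 7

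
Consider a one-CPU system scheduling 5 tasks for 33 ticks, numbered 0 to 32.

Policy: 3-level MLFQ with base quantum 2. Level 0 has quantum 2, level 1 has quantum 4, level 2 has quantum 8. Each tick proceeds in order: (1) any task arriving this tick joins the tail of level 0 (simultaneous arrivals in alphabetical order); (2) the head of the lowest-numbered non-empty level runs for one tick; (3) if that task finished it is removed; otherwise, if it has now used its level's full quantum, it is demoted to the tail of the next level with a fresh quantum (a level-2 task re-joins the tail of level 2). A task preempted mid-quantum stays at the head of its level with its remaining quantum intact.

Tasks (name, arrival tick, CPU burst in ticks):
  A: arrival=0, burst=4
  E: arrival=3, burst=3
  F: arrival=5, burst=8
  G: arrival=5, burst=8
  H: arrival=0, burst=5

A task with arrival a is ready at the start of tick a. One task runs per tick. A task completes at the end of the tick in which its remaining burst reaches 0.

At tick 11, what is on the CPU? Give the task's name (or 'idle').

t=0: L0/L1/L2 = AH/-/- → run A
t=1: L0/L1/L2 = AH/-/- → run A
t=2: L0/L1/L2 = H/A/- → run H
t=3: L0/L1/L2 = HE/A/- → run H
t=4: L0/L1/L2 = E/AH/- → run E
t=5: L0/L1/L2 = EFG/AH/- → run E
t=6: L0/L1/L2 = FG/AHE/- → run F
t=7: L0/L1/L2 = FG/AHE/- → run F
t=8: L0/L1/L2 = G/AHEF/- → run G
t=9: L0/L1/L2 = G/AHEF/- → run G
t=10: L0/L1/L2 = -/AHEFG/- → run A
t=11: L0/L1/L2 = -/AHEFG/- → run A
t=12: L0/L1/L2 = -/HEFG/- → run H
t=13: L0/L1/L2 = -/HEFG/- → run H
t=14: L0/L1/L2 = -/HEFG/- → run H
t=15: L0/L1/L2 = -/EFG/- → run E
t=16: L0/L1/L2 = -/FG/- → run F
t=17: L0/L1/L2 = -/FG/- → run F
t=18: L0/L1/L2 = -/FG/- → run F
t=19: L0/L1/L2 = -/FG/- → run F
t=20: L0/L1/L2 = -/G/F → run G
t=21: L0/L1/L2 = -/G/F → run G
t=22: L0/L1/L2 = -/G/F → run G
t=23: L0/L1/L2 = -/G/F → run G
t=24: L0/L1/L2 = -/-/FG → run F
t=25: L0/L1/L2 = -/-/FG → run F
t=26: L0/L1/L2 = -/-/G → run G
t=27: L0/L1/L2 = -/-/G → run G
t=28: (idle)
t=29: (idle)
t=30: (idle)
t=31: (idle)
t=32: (idle)

running at tick 11 = A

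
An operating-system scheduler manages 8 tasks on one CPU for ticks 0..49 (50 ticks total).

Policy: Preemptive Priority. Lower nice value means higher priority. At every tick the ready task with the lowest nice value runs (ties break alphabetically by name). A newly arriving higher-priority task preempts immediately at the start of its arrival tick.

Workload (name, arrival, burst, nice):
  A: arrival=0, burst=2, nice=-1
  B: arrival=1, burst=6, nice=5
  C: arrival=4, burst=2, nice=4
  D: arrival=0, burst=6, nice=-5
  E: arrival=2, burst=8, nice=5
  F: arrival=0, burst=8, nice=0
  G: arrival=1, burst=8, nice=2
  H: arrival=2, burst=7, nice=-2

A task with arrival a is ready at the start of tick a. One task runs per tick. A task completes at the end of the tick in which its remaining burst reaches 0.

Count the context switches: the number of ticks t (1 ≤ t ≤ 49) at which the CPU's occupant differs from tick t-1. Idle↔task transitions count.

t=0: ready={A,D,F} → run D
t=1: ready={A,B,D,F,G} → run D
t=2: ready={A,B,D,E,F,G,H} → run D
t=3: ready={A,B,D,E,F,G,H} → run D
t=4: ready={A,B,C,D,E,F,G,H} → run D
t=5: ready={A,B,C,D,E,F,G,H} → run D
t=6: ready={A,B,C,E,F,G,H} → run H
t=7: ready={A,B,C,E,F,G,H} → run H
t=8: ready={A,B,C,E,F,G,H} → run H
t=9: ready={A,B,C,E,F,G,H} → run H
t=10: ready={A,B,C,E,F,G,H} → run H
t=11: ready={A,B,C,E,F,G,H} → run H
t=12: ready={A,B,C,E,F,G,H} → run H
t=13: ready={A,B,C,E,F,G} → run A
t=14: ready={A,B,C,E,F,G} → run A
t=15: ready={B,C,E,F,G} → run F
t=16: ready={B,C,E,F,G} → run F
t=17: ready={B,C,E,F,G} → run F
t=18: ready={B,C,E,F,G} → run F
t=19: ready={B,C,E,F,G} → run F
t=20: ready={B,C,E,F,G} → run F
t=21: ready={B,C,E,F,G} → run F
t=22: ready={B,C,E,F,G} → run F
t=23: ready={B,C,E,G} → run G
t=24: ready={B,C,E,G} → run G
t=25: ready={B,C,E,G} → run G
t=26: ready={B,C,E,G} → run G
t=27: ready={B,C,E,G} → run G
t=28: ready={B,C,E,G} → run G
t=29: ready={B,C,E,G} → run G
t=30: ready={B,C,E,G} → run G
t=31: ready={B,C,E} → run C
t=32: ready={B,C,E} → run C
t=33: ready={B,E} → run B
t=34: ready={B,E} → run B
t=35: ready={B,E} → run B
t=36: ready={B,E} → run B
t=37: ready={B,E} → run B
t=38: ready={B,E} → run B
t=39: ready={E} → run E
t=40: ready={E} → run E
t=41: ready={E} → run E
t=42: ready={E} → run E
t=43: ready={E} → run E
t=44: ready={E} → run E
t=45: ready={E} → run E
t=46: ready={E} → run E
t=47: (idle)
t=48: (idle)
t=49: (idle)

context switches = 8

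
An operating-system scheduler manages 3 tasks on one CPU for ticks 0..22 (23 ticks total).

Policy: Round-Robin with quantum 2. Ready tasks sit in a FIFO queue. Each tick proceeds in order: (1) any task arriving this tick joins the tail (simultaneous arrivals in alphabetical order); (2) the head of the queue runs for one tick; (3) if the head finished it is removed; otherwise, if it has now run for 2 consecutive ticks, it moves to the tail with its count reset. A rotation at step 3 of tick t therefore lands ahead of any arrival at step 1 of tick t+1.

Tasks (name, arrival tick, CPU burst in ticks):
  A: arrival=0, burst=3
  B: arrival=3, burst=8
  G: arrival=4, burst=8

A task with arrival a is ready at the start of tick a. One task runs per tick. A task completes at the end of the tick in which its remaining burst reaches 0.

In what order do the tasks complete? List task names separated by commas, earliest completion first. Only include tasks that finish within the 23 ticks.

completion order = A, B, G

t=0: queue=[A] q_used=0 → run A
t=1: queue=[A] q_used=1 → run A
t=2: queue=[A] q_used=0 → run A
t=3: queue=[B] q_used=0 → run B
t=4: queue=[B,G] q_used=1 → run B
t=5: queue=[G,B] q_used=0 → run G
t=6: queue=[G,B] q_used=1 → run G
t=7: queue=[B,G] q_used=0 → run B
t=8: queue=[B,G] q_used=1 → run B
t=9: queue=[G,B] q_used=0 → run G
t=10: queue=[G,B] q_used=1 → run G
t=11: queue=[B,G] q_used=0 → run B
t=12: queue=[B,G] q_used=1 → run B
t=13: queue=[G,B] q_used=0 → run G
t=14: queue=[G,B] q_used=1 → run G
t=15: queue=[B,G] q_used=0 → run B
t=16: queue=[B,G] q_used=1 → run B
t=17: queue=[G] q_used=0 → run G
t=18: queue=[G] q_used=1 → run G
t=19: (idle)
t=20: (idle)
t=21: (idle)
t=22: (idle)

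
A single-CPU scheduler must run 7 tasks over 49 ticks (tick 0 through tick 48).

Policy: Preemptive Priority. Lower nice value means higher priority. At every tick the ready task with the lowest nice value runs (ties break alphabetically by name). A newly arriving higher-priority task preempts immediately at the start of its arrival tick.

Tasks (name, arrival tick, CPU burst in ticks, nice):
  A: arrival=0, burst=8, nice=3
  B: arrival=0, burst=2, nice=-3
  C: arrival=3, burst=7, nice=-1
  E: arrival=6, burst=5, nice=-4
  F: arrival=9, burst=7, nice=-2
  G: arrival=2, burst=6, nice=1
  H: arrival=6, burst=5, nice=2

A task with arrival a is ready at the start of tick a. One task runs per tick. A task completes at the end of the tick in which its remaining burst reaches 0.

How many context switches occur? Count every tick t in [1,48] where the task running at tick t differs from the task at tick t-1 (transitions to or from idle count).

t=0: ready={A,B} → run B
t=1: ready={A,B} → run B
t=2: ready={A,G} → run G
t=3: ready={A,C,G} → run C
t=4: ready={A,C,G} → run C
t=5: ready={A,C,G} → run C
t=6: ready={A,C,E,G,H} → run E
t=7: ready={A,C,E,G,H} → run E
t=8: ready={A,C,E,G,H} → run E
t=9: ready={A,C,E,F,G,H} → run E
t=10: ready={A,C,E,F,G,H} → run E
t=11: ready={A,C,F,G,H} → run F
t=12: ready={A,C,F,G,H} → run F
t=13: ready={A,C,F,G,H} → run F
t=14: ready={A,C,F,G,H} → run F
t=15: ready={A,C,F,G,H} → run F
t=16: ready={A,C,F,G,H} → run F
t=17: ready={A,C,F,G,H} → run F
t=18: ready={A,C,G,H} → run C
t=19: ready={A,C,G,H} → run C
t=20: ready={A,C,G,H} → run C
t=21: ready={A,C,G,H} → run C
t=22: ready={A,G,H} → run G
t=23: ready={A,G,H} → run G
t=24: ready={A,G,H} → run G
t=25: ready={A,G,H} → run G
t=26: ready={A,G,H} → run G
t=27: ready={A,H} → run H
t=28: ready={A,H} → run H
t=29: ready={A,H} → run H
t=30: ready={A,H} → run H
t=31: ready={A,H} → run H
t=32: ready={A} → run A
t=33: ready={A} → run A
t=34: ready={A} → run A
t=35: ready={A} → run A
t=36: ready={A} → run A
t=37: ready={A} → run A
t=38: ready={A} → run A
t=39: ready={A} → run A
t=40: (idle)
t=41: (idle)
t=42: (idle)
t=43: (idle)
t=44: (idle)
t=45: (idle)
t=46: (idle)
t=47: (idle)
t=48: (idle)

context switches = 9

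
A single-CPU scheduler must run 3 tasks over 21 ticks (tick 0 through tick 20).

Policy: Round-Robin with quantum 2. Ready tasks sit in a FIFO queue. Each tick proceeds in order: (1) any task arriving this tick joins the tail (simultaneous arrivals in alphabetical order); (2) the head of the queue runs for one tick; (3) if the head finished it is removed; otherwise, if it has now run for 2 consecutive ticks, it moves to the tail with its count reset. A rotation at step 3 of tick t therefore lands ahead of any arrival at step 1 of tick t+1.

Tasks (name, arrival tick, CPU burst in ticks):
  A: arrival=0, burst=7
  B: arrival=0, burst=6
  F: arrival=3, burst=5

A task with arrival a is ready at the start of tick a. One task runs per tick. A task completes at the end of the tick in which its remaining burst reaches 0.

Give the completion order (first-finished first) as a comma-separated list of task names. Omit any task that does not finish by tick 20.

t=0: queue=[A,B] q_used=0 → run A
t=1: queue=[A,B] q_used=1 → run A
t=2: queue=[B,A] q_used=0 → run B
t=3: queue=[B,A,F] q_used=1 → run B
t=4: queue=[A,F,B] q_used=0 → run A
t=5: queue=[A,F,B] q_used=1 → run A
t=6: queue=[F,B,A] q_used=0 → run F
t=7: queue=[F,B,A] q_used=1 → run F
t=8: queue=[B,A,F] q_used=0 → run B
t=9: queue=[B,A,F] q_used=1 → run B
t=10: queue=[A,F,B] q_used=0 → run A
t=11: queue=[A,F,B] q_used=1 → run A
t=12: queue=[F,B,A] q_used=0 → run F
t=13: queue=[F,B,A] q_used=1 → run F
t=14: queue=[B,A,F] q_used=0 → run B
t=15: queue=[B,A,F] q_used=1 → run B
t=16: queue=[A,F] q_used=0 → run A
t=17: queue=[F] q_used=0 → run F
t=18: (idle)
t=19: (idle)
t=20: (idle)

completion order = B, A, F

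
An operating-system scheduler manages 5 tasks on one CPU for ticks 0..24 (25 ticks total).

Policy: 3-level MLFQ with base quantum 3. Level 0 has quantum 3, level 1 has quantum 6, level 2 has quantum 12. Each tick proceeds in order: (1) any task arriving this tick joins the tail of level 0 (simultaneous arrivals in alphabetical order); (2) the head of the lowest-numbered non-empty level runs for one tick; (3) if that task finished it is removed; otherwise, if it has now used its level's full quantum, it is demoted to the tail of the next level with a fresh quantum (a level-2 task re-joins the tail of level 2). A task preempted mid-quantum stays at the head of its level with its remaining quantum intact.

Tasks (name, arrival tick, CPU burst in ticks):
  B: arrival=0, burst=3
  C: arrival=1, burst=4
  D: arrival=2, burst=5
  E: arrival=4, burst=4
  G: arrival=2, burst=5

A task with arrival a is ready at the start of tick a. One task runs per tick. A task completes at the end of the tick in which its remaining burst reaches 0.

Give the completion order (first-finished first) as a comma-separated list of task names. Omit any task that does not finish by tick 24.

completion order = B, C, D, G, E

t=0: L0/L1/L2 = B/-/- → run B
t=1: L0/L1/L2 = BC/-/- → run B
t=2: L0/L1/L2 = BCDG/-/- → run B
t=3: L0/L1/L2 = CDG/-/- → run C
t=4: L0/L1/L2 = CDGE/-/- → run C
t=5: L0/L1/L2 = CDGE/-/- → run C
t=6: L0/L1/L2 = DGE/C/- → run D
t=7: L0/L1/L2 = DGE/C/- → run D
t=8: L0/L1/L2 = DGE/C/- → run D
t=9: L0/L1/L2 = GE/CD/- → run G
t=10: L0/L1/L2 = GE/CD/- → run G
t=11: L0/L1/L2 = GE/CD/- → run G
t=12: L0/L1/L2 = E/CDG/- → run E
t=13: L0/L1/L2 = E/CDG/- → run E
t=14: L0/L1/L2 = E/CDG/- → run E
t=15: L0/L1/L2 = -/CDGE/- → run C
t=16: L0/L1/L2 = -/DGE/- → run D
t=17: L0/L1/L2 = -/DGE/- → run D
t=18: L0/L1/L2 = -/GE/- → run G
t=19: L0/L1/L2 = -/GE/- → run G
t=20: L0/L1/L2 = -/E/- → run E
t=21: (idle)
t=22: (idle)
t=23: (idle)
t=24: (idle)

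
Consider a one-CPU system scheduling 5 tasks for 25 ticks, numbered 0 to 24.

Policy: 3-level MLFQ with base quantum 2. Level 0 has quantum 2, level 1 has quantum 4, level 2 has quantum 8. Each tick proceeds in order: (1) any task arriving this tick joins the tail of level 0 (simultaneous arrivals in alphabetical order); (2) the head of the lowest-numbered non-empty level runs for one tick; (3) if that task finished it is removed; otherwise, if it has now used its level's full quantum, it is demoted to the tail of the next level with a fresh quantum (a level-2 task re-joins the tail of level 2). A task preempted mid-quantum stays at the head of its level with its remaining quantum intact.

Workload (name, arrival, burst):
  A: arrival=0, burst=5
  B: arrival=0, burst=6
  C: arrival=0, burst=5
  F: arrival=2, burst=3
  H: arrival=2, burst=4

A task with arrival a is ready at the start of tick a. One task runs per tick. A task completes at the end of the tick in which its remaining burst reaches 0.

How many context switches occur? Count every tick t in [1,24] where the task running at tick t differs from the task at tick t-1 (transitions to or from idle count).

t=0: L0/L1/L2 = ABC/-/- → run A
t=1: L0/L1/L2 = ABC/-/- → run A
t=2: L0/L1/L2 = BCFH/A/- → run B
t=3: L0/L1/L2 = BCFH/A/- → run B
t=4: L0/L1/L2 = CFH/AB/- → run C
t=5: L0/L1/L2 = CFH/AB/- → run C
t=6: L0/L1/L2 = FH/ABC/- → run F
t=7: L0/L1/L2 = FH/ABC/- → run F
t=8: L0/L1/L2 = H/ABCF/- → run H
t=9: L0/L1/L2 = H/ABCF/- → run H
t=10: L0/L1/L2 = -/ABCFH/- → run A
t=11: L0/L1/L2 = -/ABCFH/- → run A
t=12: L0/L1/L2 = -/ABCFH/- → run A
t=13: L0/L1/L2 = -/BCFH/- → run B
t=14: L0/L1/L2 = -/BCFH/- → run B
t=15: L0/L1/L2 = -/BCFH/- → run B
t=16: L0/L1/L2 = -/BCFH/- → run B
t=17: L0/L1/L2 = -/CFH/- → run C
t=18: L0/L1/L2 = -/CFH/- → run C
t=19: L0/L1/L2 = -/CFH/- → run C
t=20: L0/L1/L2 = -/FH/- → run F
t=21: L0/L1/L2 = -/H/- → run H
t=22: L0/L1/L2 = -/H/- → run H
t=23: (idle)
t=24: (idle)

context switches = 10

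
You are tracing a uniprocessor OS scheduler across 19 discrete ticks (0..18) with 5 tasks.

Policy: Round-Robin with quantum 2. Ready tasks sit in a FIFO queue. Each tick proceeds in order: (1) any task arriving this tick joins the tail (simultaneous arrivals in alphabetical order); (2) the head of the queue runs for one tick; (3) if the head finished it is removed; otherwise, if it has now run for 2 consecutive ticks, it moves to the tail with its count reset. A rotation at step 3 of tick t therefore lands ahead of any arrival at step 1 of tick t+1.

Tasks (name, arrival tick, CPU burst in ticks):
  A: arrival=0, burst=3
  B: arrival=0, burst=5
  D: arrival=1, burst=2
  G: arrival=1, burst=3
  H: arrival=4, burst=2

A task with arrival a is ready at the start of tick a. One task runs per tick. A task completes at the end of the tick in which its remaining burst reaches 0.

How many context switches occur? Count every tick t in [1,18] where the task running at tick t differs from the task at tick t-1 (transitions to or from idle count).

context switches = 9

t=0: queue=[A,B] q_used=0 → run A
t=1: queue=[A,B,D,G] q_used=1 → run A
t=2: queue=[B,D,G,A] q_used=0 → run B
t=3: queue=[B,D,G,A] q_used=1 → run B
t=4: queue=[D,G,A,B,H] q_used=0 → run D
t=5: queue=[D,G,A,B,H] q_used=1 → run D
t=6: queue=[G,A,B,H] q_used=0 → run G
t=7: queue=[G,A,B,H] q_used=1 → run G
t=8: queue=[A,B,H,G] q_used=0 → run A
t=9: queue=[B,H,G] q_used=0 → run B
t=10: queue=[B,H,G] q_used=1 → run B
t=11: queue=[H,G,B] q_used=0 → run H
t=12: queue=[H,G,B] q_used=1 → run H
t=13: queue=[G,B] q_used=0 → run G
t=14: queue=[B] q_used=0 → run B
t=15: (idle)
t=16: (idle)
t=17: (idle)
t=18: (idle)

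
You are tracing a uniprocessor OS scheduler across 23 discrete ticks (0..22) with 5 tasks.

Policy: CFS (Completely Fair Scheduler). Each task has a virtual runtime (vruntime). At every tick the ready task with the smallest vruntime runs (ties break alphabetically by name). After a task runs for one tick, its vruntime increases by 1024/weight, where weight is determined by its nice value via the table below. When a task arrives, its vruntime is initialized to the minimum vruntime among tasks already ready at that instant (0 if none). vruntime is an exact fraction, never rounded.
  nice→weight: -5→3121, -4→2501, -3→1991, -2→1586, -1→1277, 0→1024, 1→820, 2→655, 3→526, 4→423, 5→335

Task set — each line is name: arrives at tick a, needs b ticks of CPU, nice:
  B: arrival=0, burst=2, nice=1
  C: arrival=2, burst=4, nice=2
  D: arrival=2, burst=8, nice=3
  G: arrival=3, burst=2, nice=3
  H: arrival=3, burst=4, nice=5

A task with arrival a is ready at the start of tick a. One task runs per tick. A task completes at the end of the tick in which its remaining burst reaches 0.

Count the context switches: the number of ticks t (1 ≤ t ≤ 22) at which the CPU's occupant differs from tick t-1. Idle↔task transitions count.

t=0: vr[B=0] → run B
t=1: vr[B=256/205] → run B
t=2: vr[C=0 D=0] → run C
t=3: vr[C=1024/655 D=0 G=0 H=0] → run D
t=4: vr[C=1024/655 D=512/263 G=0 H=0] → run G
t=5: vr[C=1024/655 D=512/263 G=512/263 H=0] → run H
t=6: vr[C=1024/655 D=512/263 G=512/263 H=1024/335] → run C
t=7: vr[C=2048/655 D=512/263 G=512/263 H=1024/335] → run D
t=8: vr[C=2048/655 D=1024/263 G=512/263 H=1024/335] → run G
t=9: vr[C=2048/655 D=1024/263 H=1024/335] → run H
t=10: vr[C=2048/655 D=1024/263 H=2048/335] → run C
t=11: vr[C=3072/655 D=1024/263 H=2048/335] → run D
t=12: vr[C=3072/655 D=1536/263 H=2048/335] → run C
t=13: vr[D=1536/263 H=2048/335] → run D
t=14: vr[D=2048/263 H=2048/335] → run H
t=15: vr[D=2048/263 H=3072/335] → run D
t=16: vr[D=2560/263 H=3072/335] → run H
t=17: vr[D=2560/263] → run D
t=18: vr[D=3072/263] → run D
t=19: vr[D=3584/263] → run D
t=20: (idle)
t=21: (idle)
t=22: (idle)

context switches = 17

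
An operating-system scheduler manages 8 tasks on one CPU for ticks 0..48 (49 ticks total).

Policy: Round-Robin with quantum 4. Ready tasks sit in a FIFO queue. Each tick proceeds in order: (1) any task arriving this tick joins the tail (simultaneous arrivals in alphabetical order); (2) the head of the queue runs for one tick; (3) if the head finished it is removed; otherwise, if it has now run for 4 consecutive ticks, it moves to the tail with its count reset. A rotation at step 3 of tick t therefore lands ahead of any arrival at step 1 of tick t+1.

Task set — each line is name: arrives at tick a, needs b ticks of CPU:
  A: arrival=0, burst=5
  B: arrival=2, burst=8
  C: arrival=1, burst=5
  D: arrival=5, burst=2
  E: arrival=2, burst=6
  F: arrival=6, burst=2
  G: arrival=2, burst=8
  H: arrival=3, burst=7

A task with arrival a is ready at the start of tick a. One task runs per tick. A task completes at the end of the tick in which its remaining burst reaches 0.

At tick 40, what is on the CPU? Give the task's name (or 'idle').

t=0: queue=[A] q_used=0 → run A
t=1: queue=[A,C] q_used=1 → run A
t=2: queue=[A,C,B,E,G] q_used=2 → run A
t=3: queue=[A,C,B,E,G,H] q_used=3 → run A
t=4: queue=[C,B,E,G,H,A] q_used=0 → run C
t=5: queue=[C,B,E,G,H,A,D] q_used=1 → run C
t=6: queue=[C,B,E,G,H,A,D,F] q_used=2 → run C
t=7: queue=[C,B,E,G,H,A,D,F] q_used=3 → run C
t=8: queue=[B,E,G,H,A,D,F,C] q_used=0 → run B
t=9: queue=[B,E,G,H,A,D,F,C] q_used=1 → run B
t=10: queue=[B,E,G,H,A,D,F,C] q_used=2 → run B
t=11: queue=[B,E,G,H,A,D,F,C] q_used=3 → run B
t=12: queue=[E,G,H,A,D,F,C,B] q_used=0 → run E
t=13: queue=[E,G,H,A,D,F,C,B] q_used=1 → run E
t=14: queue=[E,G,H,A,D,F,C,B] q_used=2 → run E
t=15: queue=[E,G,H,A,D,F,C,B] q_used=3 → run E
t=16: queue=[G,H,A,D,F,C,B,E] q_used=0 → run G
t=17: queue=[G,H,A,D,F,C,B,E] q_used=1 → run G
t=18: queue=[G,H,A,D,F,C,B,E] q_used=2 → run G
t=19: queue=[G,H,A,D,F,C,B,E] q_used=3 → run G
t=20: queue=[H,A,D,F,C,B,E,G] q_used=0 → run H
t=21: queue=[H,A,D,F,C,B,E,G] q_used=1 → run H
t=22: queue=[H,A,D,F,C,B,E,G] q_used=2 → run H
t=23: queue=[H,A,D,F,C,B,E,G] q_used=3 → run H
t=24: queue=[A,D,F,C,B,E,G,H] q_used=0 → run A
t=25: queue=[D,F,C,B,E,G,H] q_used=0 → run D
t=26: queue=[D,F,C,B,E,G,H] q_used=1 → run D
t=27: queue=[F,C,B,E,G,H] q_used=0 → run F
t=28: queue=[F,C,B,E,G,H] q_used=1 → run F
t=29: queue=[C,B,E,G,H] q_used=0 → run C
t=30: queue=[B,E,G,H] q_used=0 → run B
t=31: queue=[B,E,G,H] q_used=1 → run B
t=32: queue=[B,E,G,H] q_used=2 → run B
t=33: queue=[B,E,G,H] q_used=3 → run B
t=34: queue=[E,G,H] q_used=0 → run E
t=35: queue=[E,G,H] q_used=1 → run E
t=36: queue=[G,H] q_used=0 → run G
t=37: queue=[G,H] q_used=1 → run G
t=38: queue=[G,H] q_used=2 → run G
t=39: queue=[G,H] q_used=3 → run G
t=40: queue=[H] q_used=0 → run H
t=41: queue=[H] q_used=1 → run H
t=42: queue=[H] q_used=2 → run H
t=43: (idle)
t=44: (idle)
t=45: (idle)
t=46: (idle)
t=47: (idle)
t=48: (idle)

running at tick 40 = H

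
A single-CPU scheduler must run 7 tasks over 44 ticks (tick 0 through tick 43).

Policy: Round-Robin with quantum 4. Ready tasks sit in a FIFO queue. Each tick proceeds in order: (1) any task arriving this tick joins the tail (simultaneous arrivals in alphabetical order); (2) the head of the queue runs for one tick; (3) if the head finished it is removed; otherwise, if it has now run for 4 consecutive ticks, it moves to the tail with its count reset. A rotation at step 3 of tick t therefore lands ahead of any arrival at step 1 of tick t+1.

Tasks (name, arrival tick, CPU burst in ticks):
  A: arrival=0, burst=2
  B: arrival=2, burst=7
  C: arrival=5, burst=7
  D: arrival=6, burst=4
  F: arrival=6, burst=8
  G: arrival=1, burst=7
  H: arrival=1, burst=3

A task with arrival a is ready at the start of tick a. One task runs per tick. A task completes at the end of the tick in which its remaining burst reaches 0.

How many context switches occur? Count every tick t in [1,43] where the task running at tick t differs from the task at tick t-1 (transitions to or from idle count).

context switches = 11

t=0: queue=[A] q_used=0 → run A
t=1: queue=[A,G,H] q_used=1 → run A
t=2: queue=[G,H,B] q_used=0 → run G
t=3: queue=[G,H,B] q_used=1 → run G
t=4: queue=[G,H,B] q_used=2 → run G
t=5: queue=[G,H,B,C] q_used=3 → run G
t=6: queue=[H,B,C,G,D,F] q_used=0 → run H
t=7: queue=[H,B,C,G,D,F] q_used=1 → run H
t=8: queue=[H,B,C,G,D,F] q_used=2 → run H
t=9: queue=[B,C,G,D,F] q_used=0 → run B
t=10: queue=[B,C,G,D,F] q_used=1 → run B
t=11: queue=[B,C,G,D,F] q_used=2 → run B
t=12: queue=[B,C,G,D,F] q_used=3 → run B
t=13: queue=[C,G,D,F,B] q_used=0 → run C
t=14: queue=[C,G,D,F,B] q_used=1 → run C
t=15: queue=[C,G,D,F,B] q_used=2 → run C
t=16: queue=[C,G,D,F,B] q_used=3 → run C
t=17: queue=[G,D,F,B,C] q_used=0 → run G
t=18: queue=[G,D,F,B,C] q_used=1 → run G
t=19: queue=[G,D,F,B,C] q_used=2 → run G
t=20: queue=[D,F,B,C] q_used=0 → run D
t=21: queue=[D,F,B,C] q_used=1 → run D
t=22: queue=[D,F,B,C] q_used=2 → run D
t=23: queue=[D,F,B,C] q_used=3 → run D
t=24: queue=[F,B,C] q_used=0 → run F
t=25: queue=[F,B,C] q_used=1 → run F
t=26: queue=[F,B,C] q_used=2 → run F
t=27: queue=[F,B,C] q_used=3 → run F
t=28: queue=[B,C,F] q_used=0 → run B
t=29: queue=[B,C,F] q_used=1 → run B
t=30: queue=[B,C,F] q_used=2 → run B
t=31: queue=[C,F] q_used=0 → run C
t=32: queue=[C,F] q_used=1 → run C
t=33: queue=[C,F] q_used=2 → run C
t=34: queue=[F] q_used=0 → run F
t=35: queue=[F] q_used=1 → run F
t=36: queue=[F] q_used=2 → run F
t=37: queue=[F] q_used=3 → run F
t=38: (idle)
t=39: (idle)
t=40: (idle)
t=41: (idle)
t=42: (idle)
t=43: (idle)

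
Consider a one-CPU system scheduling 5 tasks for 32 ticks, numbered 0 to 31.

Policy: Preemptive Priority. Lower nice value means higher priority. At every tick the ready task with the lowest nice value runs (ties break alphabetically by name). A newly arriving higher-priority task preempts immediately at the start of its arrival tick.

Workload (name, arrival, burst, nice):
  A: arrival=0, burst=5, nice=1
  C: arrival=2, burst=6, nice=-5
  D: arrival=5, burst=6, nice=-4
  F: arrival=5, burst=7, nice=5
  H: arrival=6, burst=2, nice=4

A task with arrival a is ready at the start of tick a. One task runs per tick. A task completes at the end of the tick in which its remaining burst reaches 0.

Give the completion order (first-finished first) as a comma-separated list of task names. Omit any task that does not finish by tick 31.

completion order = C, D, A, H, F

t=0: ready={A} → run A
t=1: ready={A} → run A
t=2: ready={A,C} → run C
t=3: ready={A,C} → run C
t=4: ready={A,C} → run C
t=5: ready={A,C,D,F} → run C
t=6: ready={A,C,D,F,H} → run C
t=7: ready={A,C,D,F,H} → run C
t=8: ready={A,D,F,H} → run D
t=9: ready={A,D,F,H} → run D
t=10: ready={A,D,F,H} → run D
t=11: ready={A,D,F,H} → run D
t=12: ready={A,D,F,H} → run D
t=13: ready={A,D,F,H} → run D
t=14: ready={A,F,H} → run A
t=15: ready={A,F,H} → run A
t=16: ready={A,F,H} → run A
t=17: ready={F,H} → run H
t=18: ready={F,H} → run H
t=19: ready={F} → run F
t=20: ready={F} → run F
t=21: ready={F} → run F
t=22: ready={F} → run F
t=23: ready={F} → run F
t=24: ready={F} → run F
t=25: ready={F} → run F
t=26: (idle)
t=27: (idle)
t=28: (idle)
t=29: (idle)
t=30: (idle)
t=31: (idle)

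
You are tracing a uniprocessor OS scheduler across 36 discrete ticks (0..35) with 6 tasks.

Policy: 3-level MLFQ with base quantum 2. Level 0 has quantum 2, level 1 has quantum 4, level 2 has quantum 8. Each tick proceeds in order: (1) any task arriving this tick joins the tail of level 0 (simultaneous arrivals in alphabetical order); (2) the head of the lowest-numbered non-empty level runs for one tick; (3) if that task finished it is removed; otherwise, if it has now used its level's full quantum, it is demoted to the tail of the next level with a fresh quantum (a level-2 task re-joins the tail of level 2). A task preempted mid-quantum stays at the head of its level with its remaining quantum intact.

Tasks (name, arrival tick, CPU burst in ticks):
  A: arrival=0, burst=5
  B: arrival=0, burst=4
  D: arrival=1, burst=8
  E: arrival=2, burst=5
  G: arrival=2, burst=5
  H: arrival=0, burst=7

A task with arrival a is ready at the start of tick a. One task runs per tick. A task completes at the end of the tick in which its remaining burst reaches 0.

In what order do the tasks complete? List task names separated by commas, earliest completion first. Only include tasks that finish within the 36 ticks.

completion order = A, B, E, G, H, D

t=0: L0/L1/L2 = ABH/-/- → run A
t=1: L0/L1/L2 = ABHD/-/- → run A
t=2: L0/L1/L2 = BHDEG/A/- → run B
t=3: L0/L1/L2 = BHDEG/A/- → run B
t=4: L0/L1/L2 = HDEG/AB/- → run H
t=5: L0/L1/L2 = HDEG/AB/- → run H
t=6: L0/L1/L2 = DEG/ABH/- → run D
t=7: L0/L1/L2 = DEG/ABH/- → run D
t=8: L0/L1/L2 = EG/ABHD/- → run E
t=9: L0/L1/L2 = EG/ABHD/- → run E
t=10: L0/L1/L2 = G/ABHDE/- → run G
t=11: L0/L1/L2 = G/ABHDE/- → run G
t=12: L0/L1/L2 = -/ABHDEG/- → run A
t=13: L0/L1/L2 = -/ABHDEG/- → run A
t=14: L0/L1/L2 = -/ABHDEG/- → run A
t=15: L0/L1/L2 = -/BHDEG/- → run B
t=16: L0/L1/L2 = -/BHDEG/- → run B
t=17: L0/L1/L2 = -/HDEG/- → run H
t=18: L0/L1/L2 = -/HDEG/- → run H
t=19: L0/L1/L2 = -/HDEG/- → run H
t=20: L0/L1/L2 = -/HDEG/- → run H
t=21: L0/L1/L2 = -/DEG/H → run D
t=22: L0/L1/L2 = -/DEG/H → run D
t=23: L0/L1/L2 = -/DEG/H → run D
t=24: L0/L1/L2 = -/DEG/H → run D
t=25: L0/L1/L2 = -/EG/HD → run E
t=26: L0/L1/L2 = -/EG/HD → run E
t=27: L0/L1/L2 = -/EG/HD → run E
t=28: L0/L1/L2 = -/G/HD → run G
t=29: L0/L1/L2 = -/G/HD → run G
t=30: L0/L1/L2 = -/G/HD → run G
t=31: L0/L1/L2 = -/-/HD → run H
t=32: L0/L1/L2 = -/-/D → run D
t=33: L0/L1/L2 = -/-/D → run D
t=34: (idle)
t=35: (idle)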